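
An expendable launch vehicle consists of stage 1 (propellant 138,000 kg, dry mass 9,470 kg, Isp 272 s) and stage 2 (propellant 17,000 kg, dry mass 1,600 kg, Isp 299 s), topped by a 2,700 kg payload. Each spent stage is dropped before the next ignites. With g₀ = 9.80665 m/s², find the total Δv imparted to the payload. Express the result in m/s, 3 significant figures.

Δv ≈ 9230 m/s

Ignition mass of stage 1 = 138,000+9,470 + 17,000+1,600 + 2,700 = 168,770 kg.
Stage 1: m₀ = 168,770 kg, m_f = 168,770 − 138,000 = 30,770 kg; Δv = 272×9.80665×ln(5.485) = 2667.4×1.7020 ≈ 4540 m/s.
Stage 2: m₀ = 21,300 kg, m_f = 21,300 − 17,000 = 4,300 kg; Δv = 299×9.80665×ln(4.953) = 2932.2×1.6001 ≈ 4692 m/s.
Total Δv = 4540 + 4692 = 9232 m/s.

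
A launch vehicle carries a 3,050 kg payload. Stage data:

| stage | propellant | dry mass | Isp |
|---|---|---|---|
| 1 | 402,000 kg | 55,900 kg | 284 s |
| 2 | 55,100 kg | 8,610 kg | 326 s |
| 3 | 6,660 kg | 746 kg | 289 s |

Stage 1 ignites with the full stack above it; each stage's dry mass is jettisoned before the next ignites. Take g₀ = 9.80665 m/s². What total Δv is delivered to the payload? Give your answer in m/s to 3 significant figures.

Δv ≈ 11100 m/s

Ignition mass of stage 1 = 402,000+55,900 + 55,100+8,610 + 6,660+746 + 3,050 = 532,066 kg.
Stage 1: m₀ = 532,066 kg, m_f = 532,066 − 402,000 = 130,066 kg; Δv = 284×9.80665×ln(4.091) = 2785.1×1.4087 ≈ 3923 m/s.
Stage 2: m₀ = 74,166 kg, m_f = 74,166 − 55,100 = 19,066 kg; Δv = 326×9.80665×ln(3.89) = 3197.0×1.3584 ≈ 4343 m/s.
Stage 3: m₀ = 10,456 kg, m_f = 10,456 − 6,660 = 3,796 kg; Δv = 289×9.80665×ln(2.754) = 2834.1×1.0132 ≈ 2872 m/s.
Total Δv = 3923 + 4343 + 2872 = 11138 m/s.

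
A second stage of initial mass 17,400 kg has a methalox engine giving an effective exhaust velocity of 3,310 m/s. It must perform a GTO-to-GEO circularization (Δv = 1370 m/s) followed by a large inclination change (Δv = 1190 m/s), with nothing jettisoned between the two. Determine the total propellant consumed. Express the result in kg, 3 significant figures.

After the first burn: m = 17400 × exp(−1370/3310.0) = 17400 × 0.66107 = 11,502.6 kg.
After the second burn: m = 11,502.6 × exp(−1190/3310.0) = 11,502.6 × 0.69801 = 8,028.93 kg.
Total propellant = m₀ − m_final = 17400 − 8,028.93 = 9,371.07 kg.

total propellant consumed ≈ 9370 kg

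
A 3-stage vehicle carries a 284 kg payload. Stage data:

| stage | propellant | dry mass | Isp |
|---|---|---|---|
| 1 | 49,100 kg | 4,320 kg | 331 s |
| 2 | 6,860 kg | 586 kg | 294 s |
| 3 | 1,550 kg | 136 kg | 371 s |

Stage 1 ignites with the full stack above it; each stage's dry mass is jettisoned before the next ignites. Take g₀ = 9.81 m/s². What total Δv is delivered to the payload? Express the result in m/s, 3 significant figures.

Δv ≈ 14300 m/s

Ignition mass of stage 1 = 49,100+4,320 + 6,860+586 + 1,550+136 + 284 = 62,836 kg.
Stage 1: m₀ = 62,836 kg, m_f = 62,836 − 49,100 = 13,736 kg; Δv = 331×9.81×ln(4.575) = 3247.1×1.5205 ≈ 4937 m/s.
Stage 2: m₀ = 9,416 kg, m_f = 9,416 − 6,860 = 2,556 kg; Δv = 294×9.81×ln(3.684) = 2884.1×1.3040 ≈ 3761 m/s.
Stage 3: m₀ = 1,970 kg, m_f = 1,970 − 1,550 = 420 kg; Δv = 371×9.81×ln(4.69) = 3639.5×1.5455 ≈ 5625 m/s.
Total Δv = 4937 + 3761 + 5625 = 14323 m/s.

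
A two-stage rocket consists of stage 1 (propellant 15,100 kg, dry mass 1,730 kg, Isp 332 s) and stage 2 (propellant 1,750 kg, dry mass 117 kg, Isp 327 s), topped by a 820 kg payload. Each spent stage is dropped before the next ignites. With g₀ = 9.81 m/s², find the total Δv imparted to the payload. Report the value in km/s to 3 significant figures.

Δv ≈ 8.22 km/s

Ignition mass of stage 1 = 15,100+1,730 + 1,750+117 + 820 = 19,517 kg.
Stage 1: m₀ = 19,517 kg, m_f = 19,517 − 15,100 = 4,417 kg; Δv = 332×9.81×ln(4.419) = 3256.9×1.4858 ≈ 4839 m/s.
Stage 2: m₀ = 2,687 kg, m_f = 2,687 − 1,750 = 937 kg; Δv = 327×9.81×ln(2.868) = 3207.9×1.0535 ≈ 3379 m/s.
Total Δv = 4839 + 3379 = 8218 m/s.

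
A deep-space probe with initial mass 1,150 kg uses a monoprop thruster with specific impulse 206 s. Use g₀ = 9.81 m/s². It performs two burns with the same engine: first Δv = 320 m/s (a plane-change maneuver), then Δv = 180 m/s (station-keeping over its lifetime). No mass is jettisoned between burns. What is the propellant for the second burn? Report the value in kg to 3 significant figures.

v_e = Isp · g₀ = 206 × 9.81 = 2020.9 m/s.
After the first burn: m = 1150 × exp(−320/2020.9) = 1150 × 0.85355 = 981.583 kg.
After the second burn: m = 981.583 × exp(−180/2020.9) = 981.583 × 0.91478 = 897.932 kg.
Second-burn propellant = 981.583 − 897.932 = 83.651 kg.

propellant for the second burn ≈ 83.7 kg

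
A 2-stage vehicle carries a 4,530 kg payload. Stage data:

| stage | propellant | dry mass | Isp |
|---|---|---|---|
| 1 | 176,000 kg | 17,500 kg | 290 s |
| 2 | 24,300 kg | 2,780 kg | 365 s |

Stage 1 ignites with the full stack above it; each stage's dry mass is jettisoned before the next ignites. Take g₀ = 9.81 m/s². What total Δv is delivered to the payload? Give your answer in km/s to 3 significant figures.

Ignition mass of stage 1 = 176,000+17,500 + 24,300+2,780 + 4,530 = 225,110 kg.
Stage 1: m₀ = 225,110 kg, m_f = 225,110 − 176,000 = 49,110 kg; Δv = 290×9.81×ln(4.584) = 2844.9×1.5225 ≈ 4331 m/s.
Stage 2: m₀ = 31,610 kg, m_f = 31,610 − 24,300 = 7,310 kg; Δv = 365×9.81×ln(4.324) = 3580.7×1.4642 ≈ 5243 m/s.
Total Δv = 4331 + 5243 = 9574 m/s.

Δv ≈ 9.57 km/s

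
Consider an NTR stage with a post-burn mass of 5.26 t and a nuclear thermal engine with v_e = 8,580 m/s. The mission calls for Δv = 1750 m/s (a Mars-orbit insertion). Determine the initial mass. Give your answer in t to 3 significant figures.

initial mass ≈ 6.45 t

m₀/m_f = exp(Δv / v_e) = exp(1750 / 8580.0) = exp(0.2040) = 1.2263.
m₀ = m_f × 1.2263 = 5.26 × 1.2263 = 6.45034 t.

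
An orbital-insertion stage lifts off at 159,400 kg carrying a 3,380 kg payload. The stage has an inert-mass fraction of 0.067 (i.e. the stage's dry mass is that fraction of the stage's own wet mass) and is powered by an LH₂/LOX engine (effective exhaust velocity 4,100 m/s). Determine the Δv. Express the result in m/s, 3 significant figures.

Δv ≈ 10000 m/s

Stage wet mass = m₀ − payload = 159,400 − 3,380 = 156,020 kg.
Stage dry mass = ε × stage wet mass = 0.067 × 156,020 = 10,453.3 kg.
Burnout mass m_f = stage dry + payload = 10,453.3 + 3,380 = 13,833.3 kg.
Δv = v_e · ln(159,400/13,833.3) = 4100.0 × ln(11.52) = 4100.0 × 2.4443 ≈ 10022 m/s.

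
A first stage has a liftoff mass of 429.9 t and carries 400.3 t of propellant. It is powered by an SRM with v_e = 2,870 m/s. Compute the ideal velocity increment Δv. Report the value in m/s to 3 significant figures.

Δv ≈ 7680 m/s

m_f = m₀ − m_prop = 429.9 − 400.3 = 29.6 t.
Δv = v_e · ln(m₀/m_f) = 2870.0 × ln(14.52) = 2870.0 × 2.6758 ≈ 7679.5 m/s.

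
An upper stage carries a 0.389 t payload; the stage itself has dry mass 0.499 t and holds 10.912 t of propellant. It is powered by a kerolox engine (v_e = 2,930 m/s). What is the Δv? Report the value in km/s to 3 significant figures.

m₀ = payload + dry + propellant = 0.389 + 0.499 + 10.912 = 11.8 t.
m_f = payload + dry = 0.389 + 0.499 = 0.888 t.
By the Tsiolkovsky rocket equation, Δv = v_e · ln(m₀/m_f) = 2930.0 × ln(13.29) = 2930.0 × 2.5869 ≈ 7579.6 m/s.

Δv ≈ 7.58 km/s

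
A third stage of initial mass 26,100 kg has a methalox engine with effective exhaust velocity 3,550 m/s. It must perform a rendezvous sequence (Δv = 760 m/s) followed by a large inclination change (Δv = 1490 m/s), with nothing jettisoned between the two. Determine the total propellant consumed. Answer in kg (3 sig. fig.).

After the first burn: m = 26100 × exp(−760/3550.0) = 26100 × 0.80728 = 21,070 kg.
After the second burn: m = 21,070 × exp(−1490/3550.0) = 21,070 × 0.65723 = 13,847.8 kg.
Total propellant = m₀ − m_final = 26100 − 13,847.8 = 12,252.2 kg.

total propellant consumed ≈ 12300 kg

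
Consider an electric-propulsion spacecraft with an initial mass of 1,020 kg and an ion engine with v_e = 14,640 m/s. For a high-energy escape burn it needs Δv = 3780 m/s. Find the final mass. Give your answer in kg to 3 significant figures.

Using Δv = v_e ln(m₀/m_f): m₀/m_f = exp(Δv / v_e) = exp(3780 / 14640.0) = exp(0.2582) = 1.2946.
m_f = m₀ / 1.2946 = 1,020 / 1.2946 = 787.888 kg.

final mass ≈ 788 kg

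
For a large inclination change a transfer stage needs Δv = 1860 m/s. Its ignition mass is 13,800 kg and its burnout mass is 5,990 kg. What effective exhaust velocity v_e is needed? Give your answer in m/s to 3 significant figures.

ln(m₀/m_f) = ln(13800/5990) = ln(2.304) = 0.8346.
By the Tsiolkovsky rocket equation, v_e = Δv / ln(m₀/m_f) = 1860 / 0.8346 = 2228.7 m/s.

v_e ≈ 2230 m/s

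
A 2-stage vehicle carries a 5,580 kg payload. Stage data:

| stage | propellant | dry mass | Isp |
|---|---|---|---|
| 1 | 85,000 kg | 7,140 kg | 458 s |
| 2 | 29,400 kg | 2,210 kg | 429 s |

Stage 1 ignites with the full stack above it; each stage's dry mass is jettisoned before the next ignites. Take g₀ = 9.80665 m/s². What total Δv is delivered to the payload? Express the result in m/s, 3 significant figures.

Ignition mass of stage 1 = 85,000+7,140 + 29,400+2,210 + 5,580 = 129,330 kg.
Stage 1: m₀ = 129,330 kg, m_f = 129,330 − 85,000 = 44,330 kg; Δv = 458×9.80665×ln(2.917) = 4491.4×1.0707 ≈ 4809 m/s.
Stage 2: m₀ = 37,190 kg, m_f = 37,190 − 29,400 = 7,790 kg; Δv = 429×9.80665×ln(4.774) = 4207.1×1.5632 ≈ 6576 m/s.
Total Δv = 4809 + 6576 = 11385 m/s.

Δv ≈ 11400 m/s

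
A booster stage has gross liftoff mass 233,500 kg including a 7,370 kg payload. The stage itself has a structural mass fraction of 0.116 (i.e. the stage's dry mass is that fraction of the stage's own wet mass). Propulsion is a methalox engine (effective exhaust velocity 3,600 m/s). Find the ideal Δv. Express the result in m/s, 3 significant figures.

Δv ≈ 6980 m/s

Stage wet mass = m₀ − payload = 233,500 − 7,370 = 226,130 kg.
Stage dry mass = ε × stage wet mass = 0.116 × 226,130 = 26,231.1 kg.
Burnout mass m_f = stage dry + payload = 26,231.1 + 7,370 = 33,601.1 kg.
Δv = v_e · ln(233,500/33,601.1) = 3600.0 × ln(6.949) = 3600.0 × 1.9386 ≈ 6979 m/s.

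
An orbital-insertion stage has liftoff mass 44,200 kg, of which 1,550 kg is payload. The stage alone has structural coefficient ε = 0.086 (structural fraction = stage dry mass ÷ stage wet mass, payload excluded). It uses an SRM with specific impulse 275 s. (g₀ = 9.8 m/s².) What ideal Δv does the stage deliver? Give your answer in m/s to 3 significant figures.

Stage wet mass = m₀ − payload = 44,200 − 1,550 = 42,650 kg.
Stage dry mass = ε × stage wet mass = 0.086 × 42,650 = 3,667.9 kg.
Burnout mass m_f = stage dry + payload = 3,667.9 + 1,550 = 5,217.9 kg.
v_e = Isp · g₀ = 275 × 9.8 = 2695.0 m/s.
Using Δv = v_e ln(m₀/m_f): Δv = v_e · ln(44,200/5,217.9) = 2695.0 × ln(8.471) = 2695.0 × 2.1366 ≈ 5758 m/s.

Δv ≈ 5760 m/s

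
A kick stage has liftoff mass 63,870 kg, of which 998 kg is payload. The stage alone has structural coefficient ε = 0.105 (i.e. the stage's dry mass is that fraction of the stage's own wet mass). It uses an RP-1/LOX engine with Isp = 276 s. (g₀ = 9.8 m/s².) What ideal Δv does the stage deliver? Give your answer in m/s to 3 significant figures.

Stage wet mass = m₀ − payload = 63,870 − 998 = 62,872 kg.
Stage dry mass = ε × stage wet mass = 0.105 × 62,872 = 6,601.56 kg.
Burnout mass m_f = stage dry + payload = 6,601.56 + 998 = 7,599.56 kg.
v_e = Isp · g₀ = 276 × 9.8 = 2704.8 m/s.
From the ideal rocket equation, Δv = v_e · ln(63,870/7,599.56) = 2704.8 × ln(8.404) = 2704.8 × 2.1288 ≈ 5758 m/s.

Δv ≈ 5760 m/s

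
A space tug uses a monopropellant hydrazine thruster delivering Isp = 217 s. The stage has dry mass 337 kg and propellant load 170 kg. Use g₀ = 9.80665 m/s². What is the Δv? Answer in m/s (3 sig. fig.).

Δv ≈ 869 m/s

v_e = Isp · g₀ = 217 × 9.80665 = 2128.0 m/s.
m₀ = m_dry + m_prop = 337 + 170 = 507 kg.
Δv = v_e · ln(m₀/m_f) = 2128.0 × ln(1.504) = 2128.0 × 0.4084 ≈ 869.2 m/s.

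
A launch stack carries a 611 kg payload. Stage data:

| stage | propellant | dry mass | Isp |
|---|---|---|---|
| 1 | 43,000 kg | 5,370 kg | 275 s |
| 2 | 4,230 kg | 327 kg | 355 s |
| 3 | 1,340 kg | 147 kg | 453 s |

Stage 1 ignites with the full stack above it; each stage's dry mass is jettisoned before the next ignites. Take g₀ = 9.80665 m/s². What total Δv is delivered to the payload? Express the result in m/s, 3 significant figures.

Ignition mass of stage 1 = 43,000+5,370 + 4,230+327 + 1,340+147 + 611 = 55,025 kg.
Stage 1: m₀ = 55,025 kg, m_f = 55,025 − 43,000 = 12,025 kg; Δv = 275×9.80665×ln(4.576) = 2696.8×1.5208 ≈ 4101 m/s.
Stage 2: m₀ = 6,655 kg, m_f = 6,655 − 4,230 = 2,425 kg; Δv = 355×9.80665×ln(2.744) = 3481.4×1.0095 ≈ 3515 m/s.
Stage 3: m₀ = 2,098 kg, m_f = 2,098 − 1,340 = 758 kg; Δv = 453×9.80665×ln(2.768) = 4442.4×1.0181 ≈ 4523 m/s.
Total Δv = 4101 + 3515 + 4523 = 12139 m/s.

Δv ≈ 12100 m/s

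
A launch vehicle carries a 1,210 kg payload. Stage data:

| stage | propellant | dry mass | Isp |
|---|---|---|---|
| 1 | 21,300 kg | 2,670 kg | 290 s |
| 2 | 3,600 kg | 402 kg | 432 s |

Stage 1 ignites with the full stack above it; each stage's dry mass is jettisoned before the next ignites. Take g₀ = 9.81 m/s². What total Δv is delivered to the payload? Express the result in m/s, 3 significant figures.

Δv ≈ 8700 m/s

Ignition mass of stage 1 = 21,300+2,670 + 3,600+402 + 1,210 = 29,182 kg.
Stage 1: m₀ = 29,182 kg, m_f = 29,182 − 21,300 = 7,882 kg; Δv = 290×9.81×ln(3.702) = 2844.9×1.3090 ≈ 3724 m/s.
Stage 2: m₀ = 5,212 kg, m_f = 5,212 − 3,600 = 1,612 kg; Δv = 432×9.81×ln(3.233) = 4237.9×1.1735 ≈ 4973 m/s.
Total Δv = 3724 + 4973 = 8697 m/s.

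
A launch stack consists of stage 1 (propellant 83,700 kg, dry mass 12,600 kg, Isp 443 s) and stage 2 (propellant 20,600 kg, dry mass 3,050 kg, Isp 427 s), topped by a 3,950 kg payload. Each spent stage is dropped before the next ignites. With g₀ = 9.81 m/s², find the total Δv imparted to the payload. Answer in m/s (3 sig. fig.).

Ignition mass of stage 1 = 83,700+12,600 + 20,600+3,050 + 3,950 = 123,900 kg.
Stage 1: m₀ = 123,900 kg, m_f = 123,900 − 83,700 = 40,200 kg; Δv = 443×9.81×ln(3.082) = 4345.8×1.1256 ≈ 4892 m/s.
Stage 2: m₀ = 27,600 kg, m_f = 27,600 − 20,600 = 7,000 kg; Δv = 427×9.81×ln(3.943) = 4188.9×1.3719 ≈ 5747 m/s.
Total Δv = 4892 + 5747 = 10639 m/s.

Δv ≈ 10600 m/s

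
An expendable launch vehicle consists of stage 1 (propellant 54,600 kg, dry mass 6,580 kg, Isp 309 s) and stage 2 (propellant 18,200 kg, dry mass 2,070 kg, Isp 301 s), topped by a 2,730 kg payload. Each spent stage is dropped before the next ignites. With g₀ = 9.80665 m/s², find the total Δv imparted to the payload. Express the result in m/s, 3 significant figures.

Δv ≈ 7790 m/s

Ignition mass of stage 1 = 54,600+6,580 + 18,200+2,070 + 2,730 = 84,180 kg.
Stage 1: m₀ = 84,180 kg, m_f = 84,180 − 54,600 = 29,580 kg; Δv = 309×9.80665×ln(2.846) = 3030.3×1.0459 ≈ 3169 m/s.
Stage 2: m₀ = 23,000 kg, m_f = 23,000 − 18,200 = 4,800 kg; Δv = 301×9.80665×ln(4.792) = 2951.8×1.5669 ≈ 4625 m/s.
Total Δv = 3169 + 4625 = 7794 m/s.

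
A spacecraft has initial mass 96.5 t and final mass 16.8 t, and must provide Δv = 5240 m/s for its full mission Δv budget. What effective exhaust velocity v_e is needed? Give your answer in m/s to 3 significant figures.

v_e ≈ 3000 m/s

ln(m₀/m_f) = ln(96500/16800) = ln(5.744) = 1.7482.
v_e = Δv / ln(m₀/m_f) = 5240 / 1.7482 = 2997.4 m/s.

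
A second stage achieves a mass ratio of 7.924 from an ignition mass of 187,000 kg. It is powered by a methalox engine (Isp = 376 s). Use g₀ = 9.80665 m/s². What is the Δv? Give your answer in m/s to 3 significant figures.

Δv ≈ 7630 m/s

v_e = Isp · g₀ = 376 × 9.80665 = 3687.3 m/s.
Δv = v_e · ln(7.924) = 3687.3 × 2.0699 ≈ 7632.3 m/s.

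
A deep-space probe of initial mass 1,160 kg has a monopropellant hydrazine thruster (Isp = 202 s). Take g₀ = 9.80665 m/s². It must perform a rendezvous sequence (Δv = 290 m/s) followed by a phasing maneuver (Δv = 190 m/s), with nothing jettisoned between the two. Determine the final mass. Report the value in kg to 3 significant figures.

v_e = Isp · g₀ = 202 × 9.80665 = 1980.9 m/s.
After the first burn: m = 1160 × exp(−290/1980.9) = 1160 × 0.86382 = 1,002.03 kg.
After the second burn: m = 1,002.03 × exp(−190/1980.9) = 1,002.03 × 0.90854 = 910.384 kg.

final mass ≈ 910 kg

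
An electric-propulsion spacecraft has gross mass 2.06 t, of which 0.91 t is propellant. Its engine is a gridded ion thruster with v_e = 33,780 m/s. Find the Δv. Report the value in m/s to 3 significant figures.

Δv ≈ 19700 m/s

m_f = m₀ − m_prop = 2.06 − 0.91 = 1.15 t.
Rocket equation: Δv = v_e · ln(m₀/m_f) = 33780.0 × ln(1.791) = 33780.0 × 0.5829 ≈ 19691.8 m/s.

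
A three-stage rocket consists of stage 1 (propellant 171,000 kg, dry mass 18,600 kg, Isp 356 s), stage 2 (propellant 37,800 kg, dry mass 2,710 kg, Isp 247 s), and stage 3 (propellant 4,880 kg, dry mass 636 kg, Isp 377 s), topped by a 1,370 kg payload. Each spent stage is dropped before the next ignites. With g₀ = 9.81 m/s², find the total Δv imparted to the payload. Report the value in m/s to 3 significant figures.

Δv ≈ 12900 m/s

Ignition mass of stage 1 = 171,000+18,600 + 37,800+2,710 + 4,880+636 + 1,370 = 236,996 kg.
Stage 1: m₀ = 236,996 kg, m_f = 236,996 − 171,000 = 65,996 kg; Δv = 356×9.81×ln(3.591) = 3492.4×1.2784 ≈ 4465 m/s.
Stage 2: m₀ = 47,396 kg, m_f = 47,396 − 37,800 = 9,596 kg; Δv = 247×9.81×ln(4.939) = 2423.1×1.5972 ≈ 3870 m/s.
Stage 3: m₀ = 6,886 kg, m_f = 6,886 − 4,880 = 2,006 kg; Δv = 377×9.81×ln(3.433) = 3698.4×1.2333 ≈ 4561 m/s.
Total Δv = 4465 + 3870 + 4561 = 12896 m/s.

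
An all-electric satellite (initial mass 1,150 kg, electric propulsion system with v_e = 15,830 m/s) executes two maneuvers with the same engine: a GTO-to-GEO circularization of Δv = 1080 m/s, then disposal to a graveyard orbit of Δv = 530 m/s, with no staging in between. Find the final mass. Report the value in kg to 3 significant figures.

After the first burn: m = 1150 × exp(−1080/15830.0) = 1150 × 0.93405 = 1,074.16 kg.
After the second burn: m = 1,074.16 × exp(−530/15830.0) = 1,074.16 × 0.96707 = 1,038.79 kg.

final mass ≈ 1040 kg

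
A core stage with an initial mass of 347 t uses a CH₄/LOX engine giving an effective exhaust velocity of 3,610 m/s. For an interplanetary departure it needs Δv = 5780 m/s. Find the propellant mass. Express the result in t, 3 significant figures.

propellant mass ≈ 277 t

m₀/m_f = exp(Δv / v_e) = exp(5780 / 3610.0) = exp(1.6011) = 4.9585.
m_f = 347 / 4.9585 = 69.9808 t, so propellant = m₀ − m_f = 347 − 69.9808 = 277.0192 t.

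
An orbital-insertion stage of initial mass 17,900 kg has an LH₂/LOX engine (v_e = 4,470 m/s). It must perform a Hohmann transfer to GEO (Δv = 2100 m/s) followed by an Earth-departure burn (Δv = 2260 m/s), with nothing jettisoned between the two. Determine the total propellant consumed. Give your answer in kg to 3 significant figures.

total propellant consumed ≈ 11200 kg

After the first burn: m = 17900 × exp(−2100/4470.0) = 17900 × 0.62513 = 11,189.8 kg.
After the second burn: m = 11,189.8 × exp(−2260/4470.0) = 11,189.8 × 0.60315 = 6,749.13 kg.
Total propellant = m₀ − m_final = 17900 − 6,749.13 = 11,150.87 kg.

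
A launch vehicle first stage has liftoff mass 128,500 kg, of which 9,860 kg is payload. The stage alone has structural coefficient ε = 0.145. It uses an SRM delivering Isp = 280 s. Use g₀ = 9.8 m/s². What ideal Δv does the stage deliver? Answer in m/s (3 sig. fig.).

Δv ≈ 4270 m/s

Stage wet mass = m₀ − payload = 128,500 − 9,860 = 118,640 kg.
Stage dry mass = ε × stage wet mass = 0.145 × 118,640 = 17,202.8 kg.
Burnout mass m_f = stage dry + payload = 17,202.8 + 9,860 = 27,062.8 kg.
v_e = Isp · g₀ = 280 × 9.8 = 2744.0 m/s.
Δv = v_e · ln(128,500/27,062.8) = 2744.0 × ln(4.748) = 2744.0 × 1.5578 ≈ 4275 m/s.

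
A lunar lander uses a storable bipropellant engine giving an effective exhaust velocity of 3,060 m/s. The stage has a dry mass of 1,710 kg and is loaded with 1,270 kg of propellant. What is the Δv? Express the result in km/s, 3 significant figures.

Δv ≈ 1.70 km/s

m₀ = m_dry + m_prop = 1,710 + 1,270 = 2,980 kg.
Rocket equation: Δv = v_e · ln(m₀/m_f) = 3060.0 × ln(1.743) = 3060.0 × 0.5554 ≈ 1699.6 m/s.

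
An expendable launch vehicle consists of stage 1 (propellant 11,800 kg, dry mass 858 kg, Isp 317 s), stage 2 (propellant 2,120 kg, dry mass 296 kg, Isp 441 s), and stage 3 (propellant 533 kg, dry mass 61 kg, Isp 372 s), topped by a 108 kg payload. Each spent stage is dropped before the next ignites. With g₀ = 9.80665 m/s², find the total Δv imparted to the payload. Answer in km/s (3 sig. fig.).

Ignition mass of stage 1 = 11,800+858 + 2,120+296 + 533+61 + 108 = 15,776 kg.
Stage 1: m₀ = 15,776 kg, m_f = 15,776 − 11,800 = 3,976 kg; Δv = 317×9.80665×ln(3.968) = 3108.7×1.3782 ≈ 4284 m/s.
Stage 2: m₀ = 3,118 kg, m_f = 3,118 − 2,120 = 998 kg; Δv = 441×9.80665×ln(3.124) = 4324.7×1.1392 ≈ 4927 m/s.
Stage 3: m₀ = 702 kg, m_f = 702 − 533 = 169 kg; Δv = 372×9.80665×ln(4.154) = 3648.1×1.4240 ≈ 5195 m/s.
Total Δv = 4284 + 4927 + 5195 = 14406 m/s.

Δv ≈ 14.4 km/s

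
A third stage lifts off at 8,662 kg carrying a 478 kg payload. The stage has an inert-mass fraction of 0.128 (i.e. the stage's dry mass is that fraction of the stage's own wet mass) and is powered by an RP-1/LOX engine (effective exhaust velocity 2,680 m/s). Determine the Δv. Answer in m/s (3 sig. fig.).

Δv ≈ 4650 m/s

Stage wet mass = m₀ − payload = 8,662 − 478 = 8,184 kg.
Stage dry mass = ε × stage wet mass = 0.128 × 8,184 = 1,047.55 kg.
Burnout mass m_f = stage dry + payload = 1,047.55 + 478 = 1,525.55 kg.
From the ideal rocket equation, Δv = v_e · ln(8,662/1,525.55) = 2680.0 × ln(5.678) = 2680.0 × 1.7366 ≈ 4654 m/s.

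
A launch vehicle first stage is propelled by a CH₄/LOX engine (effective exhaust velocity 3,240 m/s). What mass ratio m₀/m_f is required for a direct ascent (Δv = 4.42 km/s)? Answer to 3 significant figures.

m₀/m_f = exp(Δv / v_e) = exp(4420 / 3240.0) = exp(1.3642) = 3.9126.

mass ratio ≈ 3.91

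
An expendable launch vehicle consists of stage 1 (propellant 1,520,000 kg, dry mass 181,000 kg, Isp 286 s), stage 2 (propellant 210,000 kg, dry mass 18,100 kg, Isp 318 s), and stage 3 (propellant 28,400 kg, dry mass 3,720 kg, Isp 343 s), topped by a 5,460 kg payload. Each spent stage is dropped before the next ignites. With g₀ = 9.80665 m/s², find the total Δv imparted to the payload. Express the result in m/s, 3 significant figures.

Δv ≈ 13800 m/s

Ignition mass of stage 1 = 1,520,000+181,000 + 210,000+18,100 + 28,400+3,720 + 5,460 = 1,966,680 kg.
Stage 1: m₀ = 1,966,680 kg, m_f = 1,966,680 − 1,520,000 = 446,680 kg; Δv = 286×9.80665×ln(4.403) = 2804.7×1.4823 ≈ 4157 m/s.
Stage 2: m₀ = 265,680 kg, m_f = 265,680 − 210,000 = 55,680 kg; Δv = 318×9.80665×ln(4.772) = 3118.5×1.5627 ≈ 4873 m/s.
Stage 3: m₀ = 37,580 kg, m_f = 37,580 − 28,400 = 9,180 kg; Δv = 343×9.80665×ln(4.094) = 3363.7×1.4094 ≈ 4741 m/s.
Total Δv = 4157 + 4873 + 4741 = 13771 m/s.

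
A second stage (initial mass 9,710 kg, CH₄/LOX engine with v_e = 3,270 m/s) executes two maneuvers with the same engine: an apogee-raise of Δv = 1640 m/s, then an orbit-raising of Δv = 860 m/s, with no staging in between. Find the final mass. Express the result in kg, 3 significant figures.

final mass ≈ 4520 kg

After the first burn: m = 9710 × exp(−1640/3270.0) = 9710 × 0.60560 = 5,880.38 kg.
After the second burn: m = 5,880.38 × exp(−860/3270.0) = 5,880.38 × 0.76874 = 4,520.48 kg.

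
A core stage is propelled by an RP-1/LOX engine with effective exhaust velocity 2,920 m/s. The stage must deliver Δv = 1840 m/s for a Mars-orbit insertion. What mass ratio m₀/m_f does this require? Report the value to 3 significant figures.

From the ideal rocket equation, m₀/m_f = exp(Δv / v_e) = exp(1840 / 2920.0) = exp(0.6301) = 1.8779.

mass ratio ≈ 1.88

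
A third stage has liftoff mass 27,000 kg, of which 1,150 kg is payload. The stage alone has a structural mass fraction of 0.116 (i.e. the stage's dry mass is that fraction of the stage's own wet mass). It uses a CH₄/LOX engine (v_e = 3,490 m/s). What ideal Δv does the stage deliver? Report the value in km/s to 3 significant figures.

Stage wet mass = m₀ − payload = 27,000 − 1,150 = 25,850 kg.
Stage dry mass = ε × stage wet mass = 0.116 × 25,850 = 2,998.6 kg.
Burnout mass m_f = stage dry + payload = 2,998.6 + 1,150 = 4,148.6 kg.
From the ideal rocket equation, Δv = v_e · ln(27,000/4,148.6) = 3490.0 × ln(6.508) = 3490.0 × 1.8731 ≈ 6537 m/s.

Δv ≈ 6.54 km/s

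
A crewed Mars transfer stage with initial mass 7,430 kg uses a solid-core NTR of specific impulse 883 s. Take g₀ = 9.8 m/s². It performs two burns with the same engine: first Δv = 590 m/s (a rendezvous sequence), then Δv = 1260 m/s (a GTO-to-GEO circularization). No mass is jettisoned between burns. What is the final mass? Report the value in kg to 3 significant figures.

v_e = Isp · g₀ = 883 × 9.8 = 8653.4 m/s.
After the first burn: m = 7430 × exp(−590/8653.4) = 7430 × 0.93409 = 6,940.29 kg.
After the second burn: m = 6,940.29 × exp(−1260/8653.4) = 6,940.29 × 0.86450 = 5,999.88 kg.

final mass ≈ 6000 kg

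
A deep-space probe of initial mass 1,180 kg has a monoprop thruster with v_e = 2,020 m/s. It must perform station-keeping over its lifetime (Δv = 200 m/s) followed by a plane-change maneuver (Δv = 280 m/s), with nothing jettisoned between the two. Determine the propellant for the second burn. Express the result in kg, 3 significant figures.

propellant for the second burn ≈ 138 kg

After the first burn: m = 1180 × exp(−200/2020.0) = 1180 × 0.90573 = 1,068.76 kg.
After the second burn: m = 1,068.76 × exp(−280/2020.0) = 1,068.76 × 0.87056 = 930.42 kg.
Second-burn propellant = 1,068.76 − 930.42 = 138.34 kg.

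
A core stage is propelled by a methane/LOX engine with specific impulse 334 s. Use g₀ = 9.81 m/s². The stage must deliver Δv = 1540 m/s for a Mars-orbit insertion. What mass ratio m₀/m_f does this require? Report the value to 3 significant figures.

v_e = Isp · g₀ = 334 × 9.81 = 3276.5 m/s.
m₀/m_f = exp(Δv / v_e) = exp(1540 / 3276.5) = exp(0.4700) = 1.6000.

mass ratio ≈ 1.60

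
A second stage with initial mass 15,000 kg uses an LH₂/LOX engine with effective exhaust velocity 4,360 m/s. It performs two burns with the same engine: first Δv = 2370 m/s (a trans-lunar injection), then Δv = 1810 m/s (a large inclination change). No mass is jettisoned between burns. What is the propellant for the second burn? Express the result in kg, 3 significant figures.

After the first burn: m = 15000 × exp(−2370/4360.0) = 15000 × 0.58067 = 8,710.05 kg.
After the second burn: m = 8,710.05 × exp(−1810/4360.0) = 8,710.05 × 0.66025 = 5,750.81 kg.
Second-burn propellant = 8,710.05 − 5,750.81 = 2,959.24 kg.

propellant for the second burn ≈ 2960 kg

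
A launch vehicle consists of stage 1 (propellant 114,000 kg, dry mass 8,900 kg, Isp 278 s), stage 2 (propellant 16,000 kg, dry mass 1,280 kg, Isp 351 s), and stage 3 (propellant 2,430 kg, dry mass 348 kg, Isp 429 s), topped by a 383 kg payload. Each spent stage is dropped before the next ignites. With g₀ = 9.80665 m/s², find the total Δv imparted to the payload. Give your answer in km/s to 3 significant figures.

Δv ≈ 15.7 km/s

Ignition mass of stage 1 = 114,000+8,900 + 16,000+1,280 + 2,430+348 + 383 = 143,341 kg.
Stage 1: m₀ = 143,341 kg, m_f = 143,341 − 114,000 = 29,341 kg; Δv = 278×9.80665×ln(4.885) = 2726.2×1.5862 ≈ 4324 m/s.
Stage 2: m₀ = 20,441 kg, m_f = 20,441 − 16,000 = 4,441 kg; Δv = 351×9.80665×ln(4.603) = 3442.1×1.5267 ≈ 5255 m/s.
Stage 3: m₀ = 3,161 kg, m_f = 3,161 − 2,430 = 731 kg; Δv = 429×9.80665×ln(4.324) = 4207.1×1.4642 ≈ 6160 m/s.
Total Δv = 4324 + 5255 + 6160 = 15739 m/s.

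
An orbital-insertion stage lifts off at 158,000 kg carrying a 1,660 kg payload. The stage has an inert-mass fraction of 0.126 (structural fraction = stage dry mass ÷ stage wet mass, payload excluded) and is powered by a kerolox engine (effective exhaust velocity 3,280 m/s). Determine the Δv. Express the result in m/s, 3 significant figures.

Δv ≈ 6560 m/s

Stage wet mass = m₀ − payload = 158,000 − 1,660 = 156,340 kg.
Stage dry mass = ε × stage wet mass = 0.126 × 156,340 = 19,698.8 kg.
Burnout mass m_f = stage dry + payload = 19,698.8 + 1,660 = 21,358.8 kg.
Δv = v_e · ln(158,000/21,358.8) = 3280.0 × ln(7.397) = 3280.0 × 2.0011 ≈ 6564 m/s.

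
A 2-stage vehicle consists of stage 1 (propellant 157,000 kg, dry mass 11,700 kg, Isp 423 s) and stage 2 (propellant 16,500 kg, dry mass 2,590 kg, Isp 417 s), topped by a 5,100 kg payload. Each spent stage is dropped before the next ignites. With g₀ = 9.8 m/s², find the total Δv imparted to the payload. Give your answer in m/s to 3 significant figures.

Δv ≈ 11700 m/s

Ignition mass of stage 1 = 157,000+11,700 + 16,500+2,590 + 5,100 = 192,890 kg.
Stage 1: m₀ = 192,890 kg, m_f = 192,890 − 157,000 = 35,890 kg; Δv = 423×9.8×ln(5.374) = 4145.4×1.6817 ≈ 6971 m/s.
Stage 2: m₀ = 24,190 kg, m_f = 24,190 − 16,500 = 7,690 kg; Δv = 417×9.8×ln(3.146) = 4086.6×1.1460 ≈ 4683 m/s.
Total Δv = 6971 + 4683 = 11654 m/s.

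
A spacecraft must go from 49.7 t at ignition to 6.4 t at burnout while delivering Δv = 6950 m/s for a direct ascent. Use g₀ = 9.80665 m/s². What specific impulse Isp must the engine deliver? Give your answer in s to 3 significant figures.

Isp ≈ 346 s

ln(m₀/m_f) = ln(49700/6400) = ln(7.766) = 2.0497.
v_e = Δv / ln(m₀/m_f) = 6950 / 2.0497 = 3390.7 m/s.
Isp = v_e / g₀ = 3390.7 / 9.80665 = 345.8 s.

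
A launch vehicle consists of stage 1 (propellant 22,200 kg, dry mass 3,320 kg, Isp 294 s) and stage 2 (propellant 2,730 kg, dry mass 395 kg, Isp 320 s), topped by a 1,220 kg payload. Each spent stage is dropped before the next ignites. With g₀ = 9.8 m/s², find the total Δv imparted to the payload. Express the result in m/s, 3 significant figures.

Ignition mass of stage 1 = 22,200+3,320 + 2,730+395 + 1,220 = 29,865 kg.
Stage 1: m₀ = 29,865 kg, m_f = 29,865 − 22,200 = 7,665 kg; Δv = 294×9.8×ln(3.896) = 2881.2×1.3600 ≈ 3918 m/s.
Stage 2: m₀ = 4,345 kg, m_f = 4,345 − 2,730 = 1,615 kg; Δv = 320×9.8×ln(2.69) = 3136.0×0.9897 ≈ 3104 m/s.
Total Δv = 3918 + 3104 = 7022 m/s.

Δv ≈ 7020 m/s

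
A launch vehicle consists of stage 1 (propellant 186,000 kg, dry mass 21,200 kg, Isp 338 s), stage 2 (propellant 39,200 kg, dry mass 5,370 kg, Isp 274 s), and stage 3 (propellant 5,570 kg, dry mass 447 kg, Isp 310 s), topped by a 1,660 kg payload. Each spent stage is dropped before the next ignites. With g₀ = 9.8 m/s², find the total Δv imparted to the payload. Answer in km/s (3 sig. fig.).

Ignition mass of stage 1 = 186,000+21,200 + 39,200+5,370 + 5,570+447 + 1,660 = 259,447 kg.
Stage 1: m₀ = 259,447 kg, m_f = 259,447 − 186,000 = 73,447 kg; Δv = 338×9.8×ln(3.532) = 3312.4×1.2620 ≈ 4180 m/s.
Stage 2: m₀ = 52,247 kg, m_f = 52,247 − 39,200 = 13,047 kg; Δv = 274×9.8×ln(4.005) = 2685.2×1.3874 ≈ 3726 m/s.
Stage 3: m₀ = 7,677 kg, m_f = 7,677 − 5,570 = 2,107 kg; Δv = 310×9.8×ln(3.644) = 3038.0×1.2930 ≈ 3928 m/s.
Total Δv = 4180 + 3726 + 3928 = 11834 m/s.

Δv ≈ 11.8 km/s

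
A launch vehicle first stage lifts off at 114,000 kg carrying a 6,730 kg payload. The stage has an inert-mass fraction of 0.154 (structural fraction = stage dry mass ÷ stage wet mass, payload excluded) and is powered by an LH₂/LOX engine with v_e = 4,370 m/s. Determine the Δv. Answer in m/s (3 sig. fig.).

Stage wet mass = m₀ − payload = 114,000 − 6,730 = 107,270 kg.
Stage dry mass = ε × stage wet mass = 0.154 × 107,270 = 16,519.6 kg.
Burnout mass m_f = stage dry + payload = 16,519.6 + 6,730 = 23,249.6 kg.
Rocket equation: Δv = v_e · ln(114,000/23,249.6) = 4370.0 × ln(4.903) = 4370.0 × 1.5899 ≈ 6948 m/s.

Δv ≈ 6950 m/s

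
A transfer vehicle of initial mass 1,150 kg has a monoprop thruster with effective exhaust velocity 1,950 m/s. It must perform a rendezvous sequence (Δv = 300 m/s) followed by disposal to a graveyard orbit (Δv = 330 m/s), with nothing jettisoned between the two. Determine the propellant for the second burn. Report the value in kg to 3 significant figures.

After the first burn: m = 1150 × exp(−300/1950.0) = 1150 × 0.85740 = 986.01 kg.
After the second burn: m = 986.01 × exp(−330/1950.0) = 986.01 × 0.84431 = 832.498 kg.
Second-burn propellant = 986.01 − 832.498 = 153.512 kg.

propellant for the second burn ≈ 154 kg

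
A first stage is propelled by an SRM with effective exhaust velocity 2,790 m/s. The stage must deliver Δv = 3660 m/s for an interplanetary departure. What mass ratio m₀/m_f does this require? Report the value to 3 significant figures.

mass ratio ≈ 3.71

m₀/m_f = exp(Δv / v_e) = exp(3660 / 2790.0) = exp(1.3118) = 3.7130.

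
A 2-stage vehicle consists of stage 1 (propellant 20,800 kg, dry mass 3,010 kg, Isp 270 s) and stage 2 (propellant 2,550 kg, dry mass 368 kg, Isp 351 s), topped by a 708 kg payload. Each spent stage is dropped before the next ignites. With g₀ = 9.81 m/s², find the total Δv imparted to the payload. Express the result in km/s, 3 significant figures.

Ignition mass of stage 1 = 20,800+3,010 + 2,550+368 + 708 = 27,436 kg.
Stage 1: m₀ = 27,436 kg, m_f = 27,436 − 20,800 = 6,636 kg; Δv = 270×9.81×ln(4.134) = 2648.7×1.4193 ≈ 3759 m/s.
Stage 2: m₀ = 3,626 kg, m_f = 3,626 − 2,550 = 1,076 kg; Δv = 351×9.81×ln(3.37) = 3443.3×1.2149 ≈ 4183 m/s.
Total Δv = 3759 + 4183 = 7942 m/s.

Δv ≈ 7.94 km/s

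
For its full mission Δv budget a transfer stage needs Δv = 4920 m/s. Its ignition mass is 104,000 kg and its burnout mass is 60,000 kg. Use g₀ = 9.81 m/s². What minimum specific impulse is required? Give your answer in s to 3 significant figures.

ln(m₀/m_f) = ln(104000/60000) = ln(1.733) = 0.5500.
From the ideal rocket equation, v_e = Δv / ln(m₀/m_f) = 4920 / 0.5500 = 8944.7 m/s.
Isp = v_e / g₀ = 8944.7 / 9.81 = 911.8 s.

Isp ≈ 912 s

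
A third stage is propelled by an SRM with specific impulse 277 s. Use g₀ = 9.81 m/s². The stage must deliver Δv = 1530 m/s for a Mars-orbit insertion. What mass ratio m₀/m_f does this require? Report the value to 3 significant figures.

v_e = Isp · g₀ = 277 × 9.81 = 2717.4 m/s.
m₀/m_f = exp(Δv / v_e) = exp(1530 / 2717.4) = exp(0.5630) = 1.7560.

mass ratio ≈ 1.76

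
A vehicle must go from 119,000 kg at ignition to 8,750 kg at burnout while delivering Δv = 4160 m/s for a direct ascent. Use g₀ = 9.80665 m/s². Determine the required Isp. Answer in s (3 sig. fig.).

Isp ≈ 163 s

ln(m₀/m_f) = ln(119000/8750) = ln(13.6) = 2.6101.
From the ideal rocket equation, v_e = Δv / ln(m₀/m_f) = 4160 / 2.6101 = 1593.8 m/s.
Isp = v_e / g₀ = 1593.8 / 9.80665 = 162.5 s.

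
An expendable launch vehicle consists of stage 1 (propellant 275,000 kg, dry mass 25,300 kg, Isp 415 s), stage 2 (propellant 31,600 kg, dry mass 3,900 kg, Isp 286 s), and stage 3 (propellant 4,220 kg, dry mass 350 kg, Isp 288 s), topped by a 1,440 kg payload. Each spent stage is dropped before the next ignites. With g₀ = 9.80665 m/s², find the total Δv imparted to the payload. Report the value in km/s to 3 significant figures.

Ignition mass of stage 1 = 275,000+25,300 + 31,600+3,900 + 4,220+350 + 1,440 = 341,810 kg.
Stage 1: m₀ = 341,810 kg, m_f = 341,810 − 275,000 = 66,810 kg; Δv = 415×9.80665×ln(5.116) = 4069.8×1.6324 ≈ 6643 m/s.
Stage 2: m₀ = 41,510 kg, m_f = 41,510 − 31,600 = 9,910 kg; Δv = 286×9.80665×ln(4.189) = 2804.7×1.4324 ≈ 4017 m/s.
Stage 3: m₀ = 6,010 kg, m_f = 6,010 − 4,220 = 1,790 kg; Δv = 288×9.80665×ln(3.358) = 2824.3×1.2112 ≈ 3421 m/s.
Total Δv = 6643 + 4017 + 3421 = 14081 m/s.

Δv ≈ 14.1 km/s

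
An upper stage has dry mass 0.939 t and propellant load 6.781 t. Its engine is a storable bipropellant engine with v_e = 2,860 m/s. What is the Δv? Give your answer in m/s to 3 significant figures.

Δv ≈ 6030 m/s

m₀ = m_dry + m_prop = 0.939 + 6.781 = 7.72 t.
Rocket equation: Δv = v_e · ln(m₀/m_f) = 2860.0 × ln(8.222) = 2860.0 × 2.1068 ≈ 6025.3 m/s.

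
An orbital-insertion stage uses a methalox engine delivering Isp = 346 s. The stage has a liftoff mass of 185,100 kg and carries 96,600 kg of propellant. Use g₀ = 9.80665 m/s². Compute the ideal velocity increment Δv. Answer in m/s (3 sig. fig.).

Δv ≈ 2500 m/s

v_e = Isp · g₀ = 346 × 9.80665 = 3393.1 m/s.
m_f = m₀ − m_prop = 185,100 − 96,600 = 88,500 kg.
Δv = v_e · ln(m₀/m_f) = 3393.1 × ln(2.092) = 3393.1 × 0.7379 ≈ 2503.7 m/s.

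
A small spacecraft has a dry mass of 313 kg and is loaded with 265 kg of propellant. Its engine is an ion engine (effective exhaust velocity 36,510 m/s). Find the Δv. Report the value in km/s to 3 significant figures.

m₀ = m_dry + m_prop = 313 + 265 = 578 kg.
Δv = v_e · ln(m₀/m_f) = 36510.0 × ln(1.847) = 36510.0 × 0.6134 ≈ 22394.2 m/s.

Δv ≈ 22.4 km/s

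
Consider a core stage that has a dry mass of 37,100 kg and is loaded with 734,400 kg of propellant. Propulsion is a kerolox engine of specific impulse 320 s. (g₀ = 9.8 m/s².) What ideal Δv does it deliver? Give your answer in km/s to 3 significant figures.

v_e = Isp · g₀ = 320 × 9.8 = 3136.0 m/s.
m₀ = m_dry + m_prop = 37,100 + 734,400 = 771,500 kg.
Rocket equation: Δv = v_e · ln(m₀/m_f) = 3136.0 × ln(20.8) = 3136.0 × 3.0347 ≈ 9516.9 m/s.

Δv ≈ 9.52 km/s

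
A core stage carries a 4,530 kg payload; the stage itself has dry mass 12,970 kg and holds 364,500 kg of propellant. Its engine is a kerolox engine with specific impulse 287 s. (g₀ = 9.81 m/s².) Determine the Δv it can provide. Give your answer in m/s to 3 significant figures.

v_e = Isp · g₀ = 287 × 9.81 = 2815.5 m/s.
m₀ = payload + dry + propellant = 4,530 + 12,970 + 364,500 = 382,000 kg.
m_f = payload + dry = 4,530 + 12,970 = 17,500 kg.
Δv = v_e · ln(m₀/m_f) = 2815.5 × ln(21.83) = 2815.5 × 3.0832 ≈ 8680.7 m/s.

Δv ≈ 8680 m/s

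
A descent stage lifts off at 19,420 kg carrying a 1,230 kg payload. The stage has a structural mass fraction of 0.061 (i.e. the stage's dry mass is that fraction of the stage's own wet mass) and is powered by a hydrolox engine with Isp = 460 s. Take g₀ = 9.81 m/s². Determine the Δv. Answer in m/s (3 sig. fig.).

Δv ≈ 9550 m/s

Stage wet mass = m₀ − payload = 19,420 − 1,230 = 18,190 kg.
Stage dry mass = ε × stage wet mass = 0.061 × 18,190 = 1,109.59 kg.
Burnout mass m_f = stage dry + payload = 1,109.59 + 1,230 = 2,339.59 kg.
v_e = Isp · g₀ = 460 × 9.81 = 4512.6 m/s.
Rocket equation: Δv = v_e · ln(19,420/2,339.59) = 4512.6 × ln(8.301) = 4512.6 × 2.1163 ≈ 9550 m/s.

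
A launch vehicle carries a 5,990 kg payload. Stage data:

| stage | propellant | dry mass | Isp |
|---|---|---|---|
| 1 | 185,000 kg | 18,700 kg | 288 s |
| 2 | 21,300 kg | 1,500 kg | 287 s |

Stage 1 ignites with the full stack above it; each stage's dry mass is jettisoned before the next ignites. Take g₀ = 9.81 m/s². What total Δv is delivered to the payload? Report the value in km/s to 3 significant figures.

Ignition mass of stage 1 = 185,000+18,700 + 21,300+1,500 + 5,990 = 232,490 kg.
Stage 1: m₀ = 232,490 kg, m_f = 232,490 − 185,000 = 47,490 kg; Δv = 288×9.81×ln(4.896) = 2825.3×1.5883 ≈ 4487 m/s.
Stage 2: m₀ = 28,790 kg, m_f = 28,790 − 21,300 = 7,490 kg; Δv = 287×9.81×ln(3.844) = 2815.5×1.3465 ≈ 3791 m/s.
Total Δv = 4487 + 3791 = 8278 m/s.

Δv ≈ 8.28 km/s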